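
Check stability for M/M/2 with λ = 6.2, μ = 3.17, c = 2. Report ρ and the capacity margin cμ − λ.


Total capacity cμ = 2·3.17 = 6.34/hr
ρ = λ/(cμ) = 6.2/6.34 = 0.9779
Stable ⇔ ρ < 1: YES
Spare capacity = cμ − λ = 6.34 − 6.2 = 0.14/hr

Final: ρ = 0.9779; stable; margin = 0.14/hr


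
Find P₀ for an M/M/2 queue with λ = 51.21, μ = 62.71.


a = λ/μ = 51.21/62.71 = 0.8166; ρ = a/c = 0.4083
Σ_{k=0}^{1} a^k/k! (terms k=0..1) = 1.00000 + 0.81662 = 1.81662
Tail: a^2/(2!(1−ρ)) = 0.66686/(2·0.5917) = 0.56352
P₀ = 1/(1.81662 + 0.56352) = 1/2.38014 = 0.420144

Final: 0.420144


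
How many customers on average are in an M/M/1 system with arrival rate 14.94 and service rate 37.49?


ρ = λ/μ = 14.94/37.49 = 0.3985
L = ρ/(1−ρ) = 0.3985/(1 − 0.3985) = 0.3985/0.6015 = 0.6625

Final: 0.6625


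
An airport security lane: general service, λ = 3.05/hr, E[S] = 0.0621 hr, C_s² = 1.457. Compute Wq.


ρ = λ·E[S] = 3.05·0.0621 = 0.1894
E[S²] = E[S]²(1+C_s²) = 0.0621²·(1+1.457) = 0.009475
Wq = λ·E[S²]/(2(1−ρ)) = 3.05·0.009475/(2·0.8106) = 0.01783 hr

Final: 0.01783 hr


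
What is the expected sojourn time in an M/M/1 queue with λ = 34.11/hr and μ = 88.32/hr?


W = 1/(μ−λ) = 1/(88.32 − 34.11) = 1/54.21 = 0.01845 hr

Final: 0.01845 hr


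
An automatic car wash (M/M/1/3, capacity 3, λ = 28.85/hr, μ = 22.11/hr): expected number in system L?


ρ = 28.85/22.11 = 1.3048
L = ρ[1 − (K+1)ρ^K + Kρ^(K+1)] / [(1−ρ)(1−ρ^(K+1))]
Numerator: 1.3048·(1 − 4·2.221627 + 3·2.898867) = 1.057039
Denominator: (-0.3048)·(-1.898867) = 0.578850
L = 1.057039/0.578850 = 1.8261

Final: 1.8261


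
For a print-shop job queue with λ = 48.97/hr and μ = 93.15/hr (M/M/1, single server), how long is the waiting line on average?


ρ = 48.97/93.15 = 0.5257
Lq = ρ²/(1−ρ) = 0.2764/0.4743 = 0.5827

Final: 0.5827


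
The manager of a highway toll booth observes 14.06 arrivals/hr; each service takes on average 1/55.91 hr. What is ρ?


ρ = λ/μ = 14.06/55.91 = 0.2515

Final: 0.2515


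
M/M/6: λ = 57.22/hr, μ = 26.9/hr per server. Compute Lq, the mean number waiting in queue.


a = λ/μ = 2.1271; ρ = a/6 = 0.3545
P₀ = 0.118922
Lq = P₀·a^c·ρ / (c!·(1−ρ)²) = 0.118922·92.63464·0.3545/(720·0.41664)
= 0.01302

Final: 0.01302


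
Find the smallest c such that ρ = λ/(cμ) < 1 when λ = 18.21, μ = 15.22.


Stability requires cμ > λ ⇔ c > λ/μ.
λ/μ = 18.21/15.22 = 1.1965
Minimum integer c = ⌊1.1965⌋ + 1 = 2
Check: 2·15.22 = 30.44 > 18.21, while 1·15.22 = 15.22 ≤ 18.21

Final: 2 servers


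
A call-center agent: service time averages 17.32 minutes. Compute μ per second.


μ = 1/(service time) in consistent units.
1 second = 0.0166667 min, so μ = 0.0166667/17.32 = 0.0009623 per second

Final: 0.0009623 /sec


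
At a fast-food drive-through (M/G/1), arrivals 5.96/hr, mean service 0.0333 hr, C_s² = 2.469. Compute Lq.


ρ = λ·E[S] = 5.96·0.0333 = 0.1985
Lq = ρ²(1+C_s²)/(2(1−ρ)) = 0.03939·(1+2.469)/(2·0.8015)
= 0.03939·3.4690/1.6031 = 0.08524

Final: 0.08524


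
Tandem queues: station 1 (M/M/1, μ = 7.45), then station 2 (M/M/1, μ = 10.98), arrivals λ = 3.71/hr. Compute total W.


Each node sees arrival rate λ = 3.71/hr (tandem ⇒ throughput preserved).
W₁ = 1/(μ₁−λ) = 1/(7.45−3.71) = 0.26738 hr
W₂ = 1/(μ₂−λ) = 1/(10.98−3.71) = 0.13755 hr
W_total = W₁ + W₂ = 0.26738 + 0.13755 = 0.40493 hr

Final: 0.40493 hr


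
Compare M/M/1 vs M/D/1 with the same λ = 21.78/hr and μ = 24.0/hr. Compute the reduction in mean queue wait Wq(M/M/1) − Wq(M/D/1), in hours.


ρ = 21.78/24.0 = 0.9075
Wq(M/M/1) = ρ/(μ−λ) = 0.9075/2.22 = 0.40878 hr
Wq(M/D/1) = ρ/(2(μ−λ)) = 0.20439 hr
Savings = 0.40878 − 0.20439 = 0.20439 hr

Final: 0.20439 hr


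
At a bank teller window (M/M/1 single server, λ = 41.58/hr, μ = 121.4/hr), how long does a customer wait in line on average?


ρ = 41.58/121.4 = 0.3425
Wq = ρ/(μ−λ) = 0.3425/(121.4 − 41.58) = 0.3425/79.82 = 0.004291 hr

Final: 0.004291 hr


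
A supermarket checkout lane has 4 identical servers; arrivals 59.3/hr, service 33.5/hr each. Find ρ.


ρ = λ/(cμ) = 59.3/(4·33.5) = 59.3/134.00 = 0.4425

Final: 0.4425


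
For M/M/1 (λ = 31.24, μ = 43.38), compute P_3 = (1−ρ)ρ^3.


ρ = 31.24/43.38 = 0.7201
P_n = (1−ρ)·ρ^n = (1 − 0.7201)·0.7201^3 = 0.2799·0.373477 = 0.104519

Final: 0.104519


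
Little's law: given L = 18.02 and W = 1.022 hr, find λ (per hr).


λ = L/W = 18.02/1.022 = 17.6321 /hr

Final: 17.6321 /hr


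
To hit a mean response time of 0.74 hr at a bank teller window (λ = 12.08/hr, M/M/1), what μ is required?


W = 1/(μ−λ) ⇒ μ − λ = 1/W = 1/0.74 = 1.3514
μ = λ + 1/W = 12.08 + 1.3514 = 13.4314 per hr

Final: 13.4314 /hr


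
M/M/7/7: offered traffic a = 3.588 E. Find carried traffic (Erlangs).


B(7,3.588) = 0.043315 (Erlang-B)
Carried load = a(1 − B) = 3.588·(1 − 0.043315) = 3.588·0.956685 = 3.4326 E

Final: 3.4326 Erlangs


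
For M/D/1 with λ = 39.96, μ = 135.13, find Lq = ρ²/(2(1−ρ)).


ρ = 39.96/135.13 = 0.2957
M/D/1: Lq = ρ²/(2(1−ρ)) = 0.08745/(2·0.7043) = 0.06208

Final: 0.06208


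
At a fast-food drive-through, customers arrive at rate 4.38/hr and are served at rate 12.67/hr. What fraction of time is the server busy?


ρ = λ/μ = 4.38/12.67 = 0.3457

Final: 0.3457


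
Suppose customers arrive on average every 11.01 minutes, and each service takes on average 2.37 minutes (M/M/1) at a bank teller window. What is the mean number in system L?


λ = 60/11.01 = 5.4496 /hr
μ = 60/2.37 = 25.3165 /hr
ρ = λ/μ = 5.4496/25.3165 = 0.2153
L = ρ/(1−ρ) = 0.2153/0.7847 = 0.2743

Final: 0.2743


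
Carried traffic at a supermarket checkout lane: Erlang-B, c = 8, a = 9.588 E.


B(8,9.588) = 0.318635 (Erlang-B)
Carried load = a(1 − B) = 9.588·(1 − 0.318635) = 9.588·0.681365 = 6.5329 E

Final: 6.5329 Erlangs


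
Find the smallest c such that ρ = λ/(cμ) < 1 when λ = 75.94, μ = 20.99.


Stability requires cμ > λ ⇔ c > λ/μ.
λ/μ = 75.94/20.99 = 3.6179
Minimum integer c = ⌊3.6179⌋ + 1 = 4
Check: 4·20.99 = 83.96 > 75.94, while 3·20.99 = 62.97 ≤ 75.94

Final: 4 servers


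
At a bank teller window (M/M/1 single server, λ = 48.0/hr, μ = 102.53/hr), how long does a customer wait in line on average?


ρ = 48.0/102.53 = 0.4682
Wq = ρ/(μ−λ) = 0.4682/(102.53 − 48.0) = 0.4682/54.53 = 0.008585 hr

Final: 0.008585 hr


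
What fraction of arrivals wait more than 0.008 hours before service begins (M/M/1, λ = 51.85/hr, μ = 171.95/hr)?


ρ = 51.85/171.95 = 0.3015
P(Wq > t) = ρ·e^{−(μ−λ)t} = 0.3015·e^{−0.9608}
= 0.3015·0.382587 = 0.115366

Final: 0.115366


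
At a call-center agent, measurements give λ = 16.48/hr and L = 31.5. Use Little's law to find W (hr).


W = L/λ = 31.5/16.48 = 1.9114 hr

Final: 1.9114 hr


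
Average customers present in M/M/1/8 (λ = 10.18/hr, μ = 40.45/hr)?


ρ = 10.18/40.45 = 0.2517
L = ρ[1 − (K+1)ρ^K + Kρ^(K+1)] / [(1−ρ)(1−ρ^(K+1))]
Numerator: 0.2517·(1 − 9·0.00001609 + 8·0.000004050) = 0.251640
Denominator: (0.7483)·(0.999996) = 0.748328
L = 0.251640/0.748328 = 0.3363

Final: 0.3363


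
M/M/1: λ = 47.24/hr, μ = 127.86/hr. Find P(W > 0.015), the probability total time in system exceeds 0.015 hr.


W ~ Exponential(μ−λ) for M/M/1.
μ − λ = 127.86 − 47.24 = 80.6200
P(W > t) = e^{−(μ−λ)t} = e^{−1.2093} = 0.298406

Final: 0.298406


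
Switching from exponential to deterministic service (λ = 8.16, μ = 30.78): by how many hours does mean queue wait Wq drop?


ρ = 8.16/30.78 = 0.2651
Wq(M/M/1) = ρ/(μ−λ) = 0.2651/22.62 = 0.01172 hr
Wq(M/D/1) = ρ/(2(μ−λ)) = 0.005860 hr
Savings = 0.01172 − 0.005860 = 0.005860 hr

Final: 0.005860 hr


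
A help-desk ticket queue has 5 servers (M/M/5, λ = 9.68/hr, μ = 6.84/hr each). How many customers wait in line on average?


a = λ/μ = 1.4152; ρ = a/5 = 0.2830
P₀ = 0.242594
Lq = P₀·a^c·ρ / (c!·(1−ρ)²) = 0.242594·5.67670·0.2830/(120·0.51403)
= 0.006319

Final: 0.006319


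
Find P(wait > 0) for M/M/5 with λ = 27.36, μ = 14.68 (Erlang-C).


a = λ/μ = 1.8638; ρ = a/5 = 0.3728
P₀ = 0.154296 (from M/M/c formula)
C(c,a) = [a^c/(c!(1−ρ))]·P₀ = [22.48797/(120·0.6272)]·0.154296
= 0.29876·0.154296 = 0.046098

Final: 0.046098


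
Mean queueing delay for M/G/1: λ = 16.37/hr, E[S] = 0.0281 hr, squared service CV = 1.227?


ρ = λ·E[S] = 16.37·0.0281 = 0.4600
E[S²] = E[S]²(1+C_s²) = 0.0281²·(1+1.227) = 0.001758
Wq = λ·E[S²]/(2(1−ρ)) = 16.37·0.001758/(2·0.5400) = 0.02665 hr

Final: 0.02665 hr


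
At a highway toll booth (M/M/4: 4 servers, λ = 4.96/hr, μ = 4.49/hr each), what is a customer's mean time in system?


a = 1.1047; ρ = 0.2762; P₀ = 0.330553
Lq = P₀·a^c·ρ/(c!(1−ρ)²) = 0.01081
Wq = Lq/λ = 0.01081/4.96 = 0.002180 hr
W = Wq + 1/μ = 0.002180 + 0.22272 = 0.22490 hr

Final: 0.22490 hr


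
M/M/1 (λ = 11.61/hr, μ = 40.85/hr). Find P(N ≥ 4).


ρ = 11.61/40.85 = 0.2842
P(N ≥ n) = ρ^n = 0.2842^4 = 0.006525

Final: 0.006525


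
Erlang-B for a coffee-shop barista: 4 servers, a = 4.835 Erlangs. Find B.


B(c,a) = (a^c/c!) / Σ_{k=0}^{c} a^k/k!
a^4/4! = 22.770610
Σ terms (k=0..4): 1.00000 + 4.83500 + 11.68861 + 18.83815 + 22.77061 = 59.132370
B = 22.770610/59.132370 = 0.385079

Final: 0.385079


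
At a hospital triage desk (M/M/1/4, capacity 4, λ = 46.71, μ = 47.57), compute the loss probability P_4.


ρ = λ/μ = 46.71/47.57 = 0.9819
P_K = (1−ρ)ρ^K/(1−ρ^(K+1)) = (0.01808·0.929623)/(1 − 0.912817)
= 0.016806/0.087183 = 0.192770

Final: 0.192770


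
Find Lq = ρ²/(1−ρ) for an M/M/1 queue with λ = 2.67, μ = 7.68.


ρ = 2.67/7.68 = 0.3477
Lq = ρ²/(1−ρ) = 0.1209/0.6523 = 0.1853

Final: 0.1853


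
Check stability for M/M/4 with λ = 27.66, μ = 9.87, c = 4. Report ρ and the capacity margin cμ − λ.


Total capacity cμ = 4·9.87 = 39.48/hr
ρ = λ/(cμ) = 27.66/39.48 = 0.7006
Stable ⇔ ρ < 1: YES
Spare capacity = cμ − λ = 39.48 − 27.66 = 11.82/hr

Final: ρ = 0.7006; stable; margin = 11.82/hr


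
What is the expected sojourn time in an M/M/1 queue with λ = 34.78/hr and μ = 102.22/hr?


W = 1/(μ−λ) = 1/(102.22 − 34.78) = 1/67.44 = 0.01483 hr

Final: 0.01483 hr


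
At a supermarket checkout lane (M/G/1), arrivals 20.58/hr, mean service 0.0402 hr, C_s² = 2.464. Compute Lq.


ρ = λ·E[S] = 20.58·0.0402 = 0.8273
Lq = ρ²(1+C_s²)/(2(1−ρ)) = 0.6845·(1+2.464)/(2·0.1727)
= 0.6845·3.4640/0.3454 = 6.86497

Final: 6.86497


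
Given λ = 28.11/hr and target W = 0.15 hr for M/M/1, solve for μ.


W = 1/(μ−λ) ⇒ μ − λ = 1/W = 1/0.15 = 6.6667
μ = λ + 1/W = 28.11 + 6.6667 = 34.7767 per hr

Final: 34.7767 /hr


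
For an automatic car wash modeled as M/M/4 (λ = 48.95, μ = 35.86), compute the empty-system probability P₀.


a = λ/μ = 48.95/35.86 = 1.3650; ρ = a/c = 0.3413
Σ_{k=0}^{3} a^k/k! (terms k=0..3) = 1.00000 + 1.36503 + 0.93165 + 0.42391 = 3.72060
Tail: a^4/(4!(1−ρ)) = 3.47192/(24·0.6587) = 0.21961
P₀ = 1/(3.72060 + 0.21961) = 1/3.94020 = 0.253794

Final: 0.253794


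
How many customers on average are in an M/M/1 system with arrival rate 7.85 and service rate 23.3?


ρ = λ/μ = 7.85/23.3 = 0.3369
L = ρ/(1−ρ) = 0.3369/(1 − 0.3369) = 0.3369/0.6631 = 0.5081

Final: 0.5081


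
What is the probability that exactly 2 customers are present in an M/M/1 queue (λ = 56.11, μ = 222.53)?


ρ = 56.11/222.53 = 0.2521
P_n = (1−ρ)·ρ^n = (1 − 0.2521)·0.2521^2 = 0.7479·0.063577 = 0.047547

Final: 0.047547


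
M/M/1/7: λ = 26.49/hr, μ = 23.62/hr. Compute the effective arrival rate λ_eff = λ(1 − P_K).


ρ = 1.1215; P_K = (1−ρ)ρ^7/(1−ρ^8) = 0.180439
λ_eff = λ(1 − P_K) = 26.49·(1 − 0.180439) = 26.49·0.819561 = 21.7102 /hr

Final: 21.7102 /hr


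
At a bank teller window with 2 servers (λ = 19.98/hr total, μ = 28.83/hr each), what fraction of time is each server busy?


ρ = λ/(cμ) = 19.98/(2·28.83) = 19.98/57.66 = 0.3465

Final: 0.3465


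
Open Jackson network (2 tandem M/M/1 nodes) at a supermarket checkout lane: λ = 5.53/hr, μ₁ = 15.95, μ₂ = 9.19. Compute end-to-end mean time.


Each node sees arrival rate λ = 5.53/hr (tandem ⇒ throughput preserved).
W₁ = 1/(μ₁−λ) = 1/(15.95−5.53) = 0.09597 hr
W₂ = 1/(μ₂−λ) = 1/(9.19−5.53) = 0.27322 hr
W_total = W₁ + W₂ = 0.09597 + 0.27322 = 0.36919 hr

Final: 0.36919 hr


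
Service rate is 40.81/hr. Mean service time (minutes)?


Mean service time = 1/μ = 1/40.81 hour = 0.02450 hour
In minutes: 0.02450 × 60 = 1.4702 min

Final: 1.4702 min


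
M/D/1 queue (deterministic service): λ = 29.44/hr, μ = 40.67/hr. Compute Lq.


ρ = 29.44/40.67 = 0.7239
M/D/1: Lq = ρ²/(2(1−ρ)) = 0.5240/(2·0.2761) = 0.94884

Final: 0.94884


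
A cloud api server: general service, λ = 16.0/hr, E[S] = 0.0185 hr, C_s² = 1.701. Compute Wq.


ρ = λ·E[S] = 16.0·0.0185 = 0.2960
E[S²] = E[S]²(1+C_s²) = 0.0185²·(1+1.701) = 0.0009244
Wq = λ·E[S²]/(2(1−ρ)) = 16.0·0.0009244/(2·0.7040) = 0.01050 hr

Final: 0.01050 hr


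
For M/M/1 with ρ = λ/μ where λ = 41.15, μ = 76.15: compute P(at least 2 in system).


ρ = 41.15/76.15 = 0.5404
P(N ≥ n) = ρ^n = 0.5404^2 = 0.292011

Final: 0.292011


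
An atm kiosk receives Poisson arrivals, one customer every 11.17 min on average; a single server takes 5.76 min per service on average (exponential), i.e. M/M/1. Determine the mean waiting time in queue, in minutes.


λ = 60/11.17 = 5.3715 /hr
μ = 60/5.76 = 10.4167 /hr
ρ = λ/μ = 5.3715/10.4167 = 0.5157
Wq = ρ/(μ−λ) = 0.5157/(10.4167−5.3715) = 0.10221 hr
In minutes: 0.10221·60 = 6.133 min

Final: 6.133 min


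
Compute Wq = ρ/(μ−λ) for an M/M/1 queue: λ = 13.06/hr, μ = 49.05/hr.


ρ = 13.06/49.05 = 0.2663
Wq = ρ/(μ−λ) = 0.2663/(49.05 − 13.06) = 0.2663/35.99 = 0.007398 hr

Final: 0.007398 hr


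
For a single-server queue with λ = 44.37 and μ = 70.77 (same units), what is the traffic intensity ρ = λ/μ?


ρ = λ/μ = 44.37/70.77 = 0.6270

Final: 0.6270


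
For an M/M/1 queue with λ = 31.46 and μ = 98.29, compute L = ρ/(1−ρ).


ρ = λ/μ = 31.46/98.29 = 0.3201
L = ρ/(1−ρ) = 0.3201/(1 − 0.3201) = 0.3201/0.6799 = 0.4707

Final: 0.4707


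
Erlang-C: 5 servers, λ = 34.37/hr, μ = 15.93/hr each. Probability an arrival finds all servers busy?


a = λ/μ = 2.1576; ρ = a/5 = 0.4315
P₀ = 0.114321 (from M/M/c formula)
C(c,a) = [a^c/(c!(1−ρ))]·P₀ = [46.75400/(120·0.5685)]·0.114321
= 0.68536·0.114321 = 0.078351

Final: 0.078351


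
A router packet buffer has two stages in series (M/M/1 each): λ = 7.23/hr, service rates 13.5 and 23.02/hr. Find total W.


Each node sees arrival rate λ = 7.23/hr (tandem ⇒ throughput preserved).
W₁ = 1/(μ₁−λ) = 1/(13.5−7.23) = 0.15949 hr
W₂ = 1/(μ₂−λ) = 1/(23.02−7.23) = 0.06333 hr
W_total = W₁ + W₂ = 0.15949 + 0.06333 = 0.22282 hr

Final: 0.22282 hr


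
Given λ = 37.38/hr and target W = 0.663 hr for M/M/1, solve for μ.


W = 1/(μ−λ) ⇒ μ − λ = 1/W = 1/0.663 = 1.5083
μ = λ + 1/W = 37.38 + 1.5083 = 38.8883 per hr

Final: 38.8883 /hr


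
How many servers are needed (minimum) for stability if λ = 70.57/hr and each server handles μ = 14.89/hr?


Stability requires cμ > λ ⇔ c > λ/μ.
λ/μ = 70.57/14.89 = 4.7394
Minimum integer c = ⌊4.7394⌋ + 1 = 5
Check: 5·14.89 = 74.45 > 70.57, while 4·14.89 = 59.56 ≤ 70.57

Final: 5 servers


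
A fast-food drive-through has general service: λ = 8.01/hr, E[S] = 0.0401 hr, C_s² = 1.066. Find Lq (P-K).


ρ = λ·E[S] = 8.01·0.0401 = 0.3212
Lq = ρ²(1+C_s²)/(2(1−ρ)) = 0.1032·(1+1.066)/(2·0.6788)
= 0.1032·2.0660/1.3576 = 0.15700

Final: 0.15700


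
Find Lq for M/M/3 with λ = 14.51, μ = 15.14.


a = λ/μ = 0.9584; ρ = a/3 = 0.3195
P₀ = 0.379762
Lq = P₀·a^c·ρ / (c!·(1−ρ)²) = 0.379762·0.88029·0.3195/(6·0.46313)
= 0.03843

Final: 0.03843


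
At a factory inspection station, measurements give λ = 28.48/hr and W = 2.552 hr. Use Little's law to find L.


L = λW = 28.48·2.552 = 72.6810

Final: 72.6810


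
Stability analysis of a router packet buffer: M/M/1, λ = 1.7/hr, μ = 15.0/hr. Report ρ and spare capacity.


Total capacity cμ = 1·15.0 = 15.00/hr
ρ = λ/(cμ) = 1.7/15.00 = 0.1133
Stable ⇔ ρ < 1: YES
Spare capacity = cμ − λ = 15.00 − 1.7 = 13.30/hr

Final: ρ = 0.1133; stable; margin = 13.30/hr


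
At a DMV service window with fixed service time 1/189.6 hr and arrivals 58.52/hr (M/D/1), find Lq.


ρ = 58.52/189.6 = 0.3086
M/D/1: Lq = ρ²/(2(1−ρ)) = 0.09526/(2·0.6914) = 0.06890

Final: 0.06890


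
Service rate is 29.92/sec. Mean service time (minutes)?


Mean service time = 1/μ = 1/29.92 second = 0.03342 second
In minutes: 0.03342 × 0.0166667 = 0.0005570 min

Final: 0.0005570 min


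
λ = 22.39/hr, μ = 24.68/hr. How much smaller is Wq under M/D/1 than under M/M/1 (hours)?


ρ = 22.39/24.68 = 0.9072
Wq(M/M/1) = ρ/(μ−λ) = 0.9072/2.29 = 0.39616 hr
Wq(M/D/1) = ρ/(2(μ−λ)) = 0.19808 hr
Savings = 0.39616 − 0.19808 = 0.19808 hr

Final: 0.19808 hr


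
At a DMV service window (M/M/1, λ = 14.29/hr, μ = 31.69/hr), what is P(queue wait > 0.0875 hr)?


ρ = 14.29/31.69 = 0.4509
P(Wq > t) = ρ·e^{−(μ−λ)t} = 0.4509·e^{−1.5225}
= 0.4509·0.218166 = 0.098378

Final: 0.098378


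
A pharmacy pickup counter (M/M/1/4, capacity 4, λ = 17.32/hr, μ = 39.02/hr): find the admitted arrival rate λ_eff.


ρ = 0.4439; P_K = (1−ρ)ρ^4/(1−ρ^5) = 0.021967
λ_eff = λ(1 − P_K) = 17.32·(1 − 0.021967) = 17.32·0.978033 = 16.9395 /hr

Final: 16.9395 /hr


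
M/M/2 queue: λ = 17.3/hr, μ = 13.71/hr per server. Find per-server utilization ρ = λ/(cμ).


ρ = λ/(cμ) = 17.3/(2·13.71) = 17.3/27.42 = 0.6309

Final: 0.6309


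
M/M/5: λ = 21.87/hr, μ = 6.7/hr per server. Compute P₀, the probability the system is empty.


a = λ/μ = 21.87/6.7 = 3.2642; ρ = a/c = 0.6528
Σ_{k=0}^{4} a^k/k! (terms k=0..4) = 1.00000 + 3.26418 + 5.32743 + 5.79656 + 4.73026 = 20.11843
Tail: a^5/(5!(1−ρ)) = 370.56970/(120·0.3472) = 8.89516
P₀ = 1/(20.11843 + 8.89516) = 1/29.01359 = 0.034467

Final: 0.034467


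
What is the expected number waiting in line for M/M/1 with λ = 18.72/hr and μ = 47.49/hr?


ρ = 18.72/47.49 = 0.3942
Lq = ρ²/(1−ρ) = 0.1554/0.6058 = 0.2565

Final: 0.2565


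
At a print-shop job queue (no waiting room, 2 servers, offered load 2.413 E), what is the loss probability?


B(c,a) = (a^c/c!) / Σ_{k=0}^{c} a^k/k!
a^2/2! = 2.911284
Σ terms (k=0..2): 1.00000 + 2.41300 + 2.91128 = 6.324284
B = 2.911284/6.324284 = 0.460334

Final: 0.460334


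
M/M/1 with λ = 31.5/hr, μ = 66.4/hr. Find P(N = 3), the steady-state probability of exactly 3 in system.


ρ = 31.5/66.4 = 0.4744
P_n = (1−ρ)·ρ^n = (1 − 0.4744)·0.4744^3 = 0.5256·0.106765 = 0.056116

Final: 0.056116


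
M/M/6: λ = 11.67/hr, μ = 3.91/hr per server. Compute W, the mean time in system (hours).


a = 2.9847; ρ = 0.4974; P₀ = 0.049742
Lq = P₀·a^c·ρ/(c!(1−ρ)²) = 0.09619
Wq = Lq/λ = 0.09619/11.67 = 0.008242 hr
W = Wq + 1/μ = 0.008242 + 0.25575 = 0.26400 hr

Final: 0.26400 hr


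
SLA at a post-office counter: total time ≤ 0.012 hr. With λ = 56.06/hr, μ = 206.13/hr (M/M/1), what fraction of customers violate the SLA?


W ~ Exponential(μ−λ) for M/M/1.
μ − λ = 206.13 − 56.06 = 150.0700
P(W > t) = e^{−(μ−λ)t} = e^{−1.8008} = 0.165160

Final: 0.165160


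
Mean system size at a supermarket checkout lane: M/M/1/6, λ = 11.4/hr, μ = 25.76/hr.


ρ = 11.4/25.76 = 0.4425
L = ρ[1 − (K+1)ρ^K + Kρ^(K+1)] / [(1−ρ)(1−ρ^(K+1))]
Numerator: 0.4425·(1 − 7·0.007512 + 6·0.003324) = 0.428103
Denominator: (0.5575)·(0.996676) = 0.555600
L = 0.428103/0.555600 = 0.7705

Final: 0.7705


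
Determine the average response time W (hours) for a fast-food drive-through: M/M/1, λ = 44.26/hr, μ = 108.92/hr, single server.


W = 1/(μ−λ) = 1/(108.92 − 44.26) = 1/64.66 = 0.01547 hr

Final: 0.01547 hr


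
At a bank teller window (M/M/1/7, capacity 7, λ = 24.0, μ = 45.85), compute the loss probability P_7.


ρ = λ/μ = 24.0/45.85 = 0.5234
P_K = (1−ρ)ρ^K/(1−ρ^(K+1)) = (0.4766·0.010767)/(1 − 0.005636)
= 0.005131/0.994364 = 0.005160

Final: 0.005160


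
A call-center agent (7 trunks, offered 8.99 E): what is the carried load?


B(7,8.99) = 0.361080 (Erlang-B)
Carried load = a(1 − B) = 8.99·(1 − 0.361080) = 8.99·0.638920 = 5.7439 E

Final: 5.7439 Erlangs


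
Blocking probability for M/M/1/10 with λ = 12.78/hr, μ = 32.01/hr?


ρ = λ/μ = 12.78/32.01 = 0.3993
P_K = (1−ρ)ρ^K/(1−ρ^(K+1)) = (0.6007·0.0001029)/(1 − 0.00004109)
= 0.00006182/0.999959 = 0.00006182

Final: 0.00006182


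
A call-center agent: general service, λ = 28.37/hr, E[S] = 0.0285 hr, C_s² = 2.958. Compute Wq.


ρ = λ·E[S] = 28.37·0.0285 = 0.8085
E[S²] = E[S]²(1+C_s²) = 0.0285²·(1+2.958) = 0.003215
Wq = λ·E[S²]/(2(1−ρ)) = 28.37·0.003215/(2·0.1915) = 0.23819 hr

Final: 0.23819 hr


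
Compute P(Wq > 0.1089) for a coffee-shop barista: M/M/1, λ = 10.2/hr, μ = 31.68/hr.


ρ = 10.2/31.68 = 0.3220
P(Wq > t) = ρ·e^{−(μ−λ)t} = 0.3220·e^{−2.3392}
= 0.3220·0.096407 = 0.031040

Final: 0.031040


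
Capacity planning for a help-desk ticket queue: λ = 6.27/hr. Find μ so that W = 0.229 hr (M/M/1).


W = 1/(μ−λ) ⇒ μ − λ = 1/W = 1/0.229 = 4.3668
μ = λ + 1/W = 6.27 + 4.3668 = 10.6368 per hr

Final: 10.6368 /hr


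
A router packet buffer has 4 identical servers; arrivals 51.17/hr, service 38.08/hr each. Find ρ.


ρ = λ/(cμ) = 51.17/(4·38.08) = 51.17/152.32 = 0.3359

Final: 0.3359


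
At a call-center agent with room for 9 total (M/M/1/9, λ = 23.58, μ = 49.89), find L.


ρ = 23.58/49.89 = 0.4726
L = ρ[1 − (K+1)ρ^K + Kρ^(K+1)] / [(1−ρ)(1−ρ^(K+1))]
Numerator: 0.4726·(1 − 10·0.001177 + 9·0.0005563) = 0.469443
Denominator: (0.5274)·(0.999444) = 0.527067
L = 0.469443/0.527067 = 0.8907

Final: 0.8907


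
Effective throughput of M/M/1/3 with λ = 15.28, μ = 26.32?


ρ = 0.5805; P_K = (1−ρ)ρ^3/(1−ρ^4) = 0.092590
λ_eff = λ(1 − P_K) = 15.28·(1 − 0.092590) = 15.28·0.907410 = 13.8652 /hr

Final: 13.8652 /hr


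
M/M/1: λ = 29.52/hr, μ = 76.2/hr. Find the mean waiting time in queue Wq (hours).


ρ = 29.52/76.2 = 0.3874
Wq = ρ/(μ−λ) = 0.3874/(76.2 − 29.52) = 0.3874/46.68 = 0.008299 hr

Final: 0.008299 hr


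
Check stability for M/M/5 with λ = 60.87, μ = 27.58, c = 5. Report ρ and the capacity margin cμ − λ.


Total capacity cμ = 5·27.58 = 137.90/hr
ρ = λ/(cμ) = 60.87/137.90 = 0.4414
Stable ⇔ ρ < 1: YES
Spare capacity = cμ − λ = 137.90 − 60.87 = 77.03/hr

Final: ρ = 0.4414; stable; margin = 77.03/hr


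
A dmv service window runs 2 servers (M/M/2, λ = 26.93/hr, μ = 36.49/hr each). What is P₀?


a = λ/μ = 26.93/36.49 = 0.7380; ρ = a/c = 0.3690
Σ_{k=0}^{1} a^k/k! (terms k=0..1) = 1.00000 + 0.73801 = 1.73801
Tail: a^2/(2!(1−ρ)) = 0.54466/(2·0.6310) = 0.43159
P₀ = 1/(1.73801 + 0.43159) = 1/2.16960 = 0.460915

Final: 0.460915


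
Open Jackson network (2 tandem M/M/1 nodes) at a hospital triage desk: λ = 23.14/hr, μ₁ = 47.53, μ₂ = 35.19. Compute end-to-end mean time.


Each node sees arrival rate λ = 23.14/hr (tandem ⇒ throughput preserved).
W₁ = 1/(μ₁−λ) = 1/(47.53−23.14) = 0.04100 hr
W₂ = 1/(μ₂−λ) = 1/(35.19−23.14) = 0.08299 hr
W_total = W₁ + W₂ = 0.04100 + 0.08299 = 0.12399 hr

Final: 0.12399 hr


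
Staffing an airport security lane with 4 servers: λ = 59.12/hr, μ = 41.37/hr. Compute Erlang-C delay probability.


a = λ/μ = 1.4291; ρ = a/4 = 0.3573
P₀ = 0.237704 (from M/M/c formula)
C(c,a) = [a^c/(c!(1−ρ))]·P₀ = [4.17057/(24·0.6427)]·0.237704
= 0.27037·0.237704 = 0.064267

Final: 0.064267


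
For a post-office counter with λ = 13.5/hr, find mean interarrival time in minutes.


Mean interarrival time = 1/λ = 1/13.5 hour = 0.07407 hour
In minutes: 0.07407 × 60 = 4.4444 min

Final: 4.4444 min


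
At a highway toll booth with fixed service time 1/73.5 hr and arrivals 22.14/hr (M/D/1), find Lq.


ρ = 22.14/73.5 = 0.3012
M/D/1: Lq = ρ²/(2(1−ρ)) = 0.09074/(2·0.6988) = 0.06493

Final: 0.06493


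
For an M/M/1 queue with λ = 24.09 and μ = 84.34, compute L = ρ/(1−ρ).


ρ = λ/μ = 24.09/84.34 = 0.2856
L = ρ/(1−ρ) = 0.2856/(1 − 0.2856) = 0.2856/0.7144 = 0.3998

Final: 0.3998


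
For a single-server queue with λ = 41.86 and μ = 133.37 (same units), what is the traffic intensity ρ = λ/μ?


ρ = λ/μ = 41.86/133.37 = 0.3139

Final: 0.3139


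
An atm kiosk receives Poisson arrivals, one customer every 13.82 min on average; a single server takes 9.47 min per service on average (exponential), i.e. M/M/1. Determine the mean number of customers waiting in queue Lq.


λ = 60/13.82 = 4.3415 /hr
μ = 60/9.47 = 6.3358 /hr
ρ = λ/μ = 4.3415/6.3358 = 0.6852
Lq = ρ²/(1−ρ) = 0.4696/0.3148 = 1.4918

Final: 1.4918


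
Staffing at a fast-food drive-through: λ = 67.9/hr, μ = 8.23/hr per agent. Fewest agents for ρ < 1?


Stability requires cμ > λ ⇔ c > λ/μ.
λ/μ = 67.9/8.23 = 8.2503
Minimum integer c = ⌊8.2503⌋ + 1 = 9
Check: 9·8.23 = 74.07 > 67.9, while 8·8.23 = 65.84 ≤ 67.9

Final: 9 servers


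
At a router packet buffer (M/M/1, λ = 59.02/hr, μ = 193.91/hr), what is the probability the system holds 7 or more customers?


ρ = 59.02/193.91 = 0.3044
P(N ≥ n) = ρ^n = 0.3044^7 = 0.0002420

Final: 0.0002420


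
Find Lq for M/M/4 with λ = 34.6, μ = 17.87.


a = λ/μ = 1.9362; ρ = a/4 = 0.4841
P₀ = 0.139754
Lq = P₀·a^c·ρ / (c!·(1−ρ)²) = 0.139754·14.05420·0.4841/(24·0.26620)
= 0.14881

Final: 0.14881


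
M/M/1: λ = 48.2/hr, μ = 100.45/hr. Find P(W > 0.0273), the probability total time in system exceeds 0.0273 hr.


W ~ Exponential(μ−λ) for M/M/1.
μ − λ = 100.45 − 48.2 = 52.2500
P(W > t) = e^{−(μ−λ)t} = e^{−1.4264} = 0.240166

Final: 0.240166


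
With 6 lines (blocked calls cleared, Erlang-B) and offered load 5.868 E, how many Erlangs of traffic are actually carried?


B(6,5.868) = 0.255598 (Erlang-B)
Carried load = a(1 − B) = 5.868·(1 − 0.255598) = 5.868·0.744402 = 4.3681 E

Final: 4.3681 Erlangs


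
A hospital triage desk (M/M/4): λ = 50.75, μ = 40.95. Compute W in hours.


a = 1.2393; ρ = 0.3098; P₀ = 0.288440
Lq = P₀·a^c·ρ/(c!(1−ρ)²) = 0.01844
Wq = Lq/λ = 0.01844/50.75 = 0.0003634 hr
W = Wq + 1/μ = 0.0003634 + 0.02442 = 0.02478 hr

Final: 0.02478 hr


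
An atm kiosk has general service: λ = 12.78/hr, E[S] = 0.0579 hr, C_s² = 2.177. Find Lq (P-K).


ρ = λ·E[S] = 12.78·0.0579 = 0.7400
Lq = ρ²(1+C_s²)/(2(1−ρ)) = 0.5475·(1+2.177)/(2·0.2600)
= 0.5475·3.1770/0.5201 = 3.34479

Final: 3.34479


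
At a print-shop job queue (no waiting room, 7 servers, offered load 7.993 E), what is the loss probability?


B(c,a) = (a^c/c!) / Σ_{k=0}^{c} a^k/k!
a^7/7! = 413.559645
Σ terms (k=0..7): 1.00000 + 7.99300 + 31.94402 + 85.10953 + 170.07012 + 271.87409 + 362.18160 + 413.55965 = 1343.732004
B = 413.559645/1343.732004 = 0.307769

Final: 0.307769


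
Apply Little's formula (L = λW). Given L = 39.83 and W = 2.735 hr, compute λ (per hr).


λ = L/W = 39.83/2.735 = 14.5631 /hr

Final: 14.5631 /hr


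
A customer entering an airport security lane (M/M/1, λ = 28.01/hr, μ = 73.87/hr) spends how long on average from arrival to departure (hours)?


W = 1/(μ−λ) = 1/(73.87 − 28.01) = 1/45.86 = 0.02181 hr

Final: 0.02181 hr


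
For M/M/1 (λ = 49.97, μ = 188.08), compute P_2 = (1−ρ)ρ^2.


ρ = 49.97/188.08 = 0.2657
P_n = (1−ρ)·ρ^n = (1 − 0.2657)·0.2657^2 = 0.7343·0.070588 = 0.051834

Final: 0.051834


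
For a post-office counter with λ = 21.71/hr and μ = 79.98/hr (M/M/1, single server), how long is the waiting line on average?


ρ = 21.71/79.98 = 0.2714
Lq = ρ²/(1−ρ) = 0.07368/0.7286 = 0.1011

Final: 0.1011


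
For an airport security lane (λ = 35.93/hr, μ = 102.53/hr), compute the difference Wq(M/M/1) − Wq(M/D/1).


ρ = 35.93/102.53 = 0.3504
Wq(M/M/1) = ρ/(μ−λ) = 0.3504/66.60 = 0.005262 hr
Wq(M/D/1) = ρ/(2(μ−λ)) = 0.002631 hr
Savings = 0.005262 − 0.002631 = 0.002631 hr

Final: 0.002631 hr


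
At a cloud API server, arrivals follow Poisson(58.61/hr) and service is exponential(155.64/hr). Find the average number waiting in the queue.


ρ = 58.61/155.64 = 0.3766
Lq = ρ²/(1−ρ) = 0.1418/0.6234 = 0.2275

Final: 0.2275


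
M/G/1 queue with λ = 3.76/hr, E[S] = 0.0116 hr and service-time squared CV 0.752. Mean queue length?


ρ = λ·E[S] = 3.76·0.0116 = 0.04362
Lq = ρ²(1+C_s²)/(2(1−ρ)) = 0.001902·(1+0.752)/(2·0.9564)
= 0.001902·1.7520/1.9128 = 0.001742

Final: 0.001742


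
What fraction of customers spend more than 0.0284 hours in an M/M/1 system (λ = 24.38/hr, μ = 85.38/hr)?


W ~ Exponential(μ−λ) for M/M/1.
μ − λ = 85.38 − 24.38 = 61.0000
P(W > t) = e^{−(μ−λ)t} = e^{−1.7324} = 0.176859

Final: 0.176859


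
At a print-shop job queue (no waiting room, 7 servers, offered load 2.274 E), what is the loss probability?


B(c,a) = (a^c/c!) / Σ_{k=0}^{c} a^k/k!
a^7/7! = 0.062388
Σ terms (k=0..7): 1.00000 + 2.27400 + 2.58554 + 1.95984 + 1.11417 + 0.50672 + 0.19205 + 0.06239 = 9.694704
B = 0.062388/9.694704 = 0.006435

Final: 0.006435


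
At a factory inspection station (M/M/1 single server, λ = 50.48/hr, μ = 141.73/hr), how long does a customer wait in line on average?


ρ = 50.48/141.73 = 0.3562
Wq = ρ/(μ−λ) = 0.3562/(141.73 − 50.48) = 0.3562/91.25 = 0.003903 hr

Final: 0.003903 hr


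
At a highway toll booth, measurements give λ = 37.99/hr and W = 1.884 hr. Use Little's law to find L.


L = λW = 37.99·1.884 = 71.5732

Final: 71.5732


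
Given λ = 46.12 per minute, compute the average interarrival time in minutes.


Mean interarrival time = 1/λ = 1/46.12 minute = 0.02168 minute
In minutes: 0.02168 × 1 = 0.02168 min

Final: 0.02168 min


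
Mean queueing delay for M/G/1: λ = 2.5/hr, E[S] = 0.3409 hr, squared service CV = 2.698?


ρ = λ·E[S] = 2.5·0.3409 = 0.8522
E[S²] = E[S]²(1+C_s²) = 0.3409²·(1+2.698) = 0.429755
Wq = λ·E[S²]/(2(1−ρ)) = 2.5·0.429755/(2·0.1478) = 3.63583 hr

Final: 3.63583 hr


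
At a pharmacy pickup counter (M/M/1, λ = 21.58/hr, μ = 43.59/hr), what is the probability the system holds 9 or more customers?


ρ = 21.58/43.59 = 0.4951
P(N ≥ n) = ρ^n = 0.4951^9 = 0.001786

Final: 0.001786


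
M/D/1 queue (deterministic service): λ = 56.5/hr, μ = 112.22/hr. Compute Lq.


ρ = 56.5/112.22 = 0.5035
M/D/1: Lq = ρ²/(2(1−ρ)) = 0.2535/(2·0.4965) = 0.25526

Final: 0.25526


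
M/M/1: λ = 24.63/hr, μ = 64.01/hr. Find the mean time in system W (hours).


W = 1/(μ−λ) = 1/(64.01 − 24.63) = 1/39.38 = 0.02539 hr

Final: 0.02539 hr


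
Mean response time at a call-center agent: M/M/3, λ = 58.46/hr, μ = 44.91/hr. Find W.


a = 1.3017; ρ = 0.4339; P₀ = 0.263273
Lq = P₀·a^c·ρ/(c!(1−ρ)²) = 0.13104
Wq = Lq/λ = 0.13104/58.46 = 0.002242 hr
W = Wq + 1/μ = 0.002242 + 0.02227 = 0.02451 hr

Final: 0.02451 hr


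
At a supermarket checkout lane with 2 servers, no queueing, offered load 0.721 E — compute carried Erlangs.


B(2,0.721) = 0.131212 (Erlang-B)
Carried load = a(1 − B) = 0.721·(1 − 0.131212) = 0.721·0.868788 = 0.6264 E

Final: 0.6264 Erlangs


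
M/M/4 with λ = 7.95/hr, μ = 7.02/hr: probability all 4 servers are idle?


a = λ/μ = 7.95/7.02 = 1.1325; ρ = a/c = 0.2831
Σ_{k=0}^{3} a^k/k! (terms k=0..3) = 1.00000 + 1.13248 + 0.64125 + 0.24207 = 3.01580
Tail: a^4/(4!(1−ρ)) = 1.64483/(24·0.7169) = 0.09560
P₀ = 1/(3.01580 + 0.09560) = 1/3.11140 = 0.321398

Final: 0.321398


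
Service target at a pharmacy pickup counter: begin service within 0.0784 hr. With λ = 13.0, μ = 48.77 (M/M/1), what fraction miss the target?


ρ = 13.0/48.77 = 0.2666
P(Wq > t) = ρ·e^{−(μ−λ)t} = 0.2666·e^{−2.8044}
= 0.2666·0.060545 = 0.016139

Final: 0.016139


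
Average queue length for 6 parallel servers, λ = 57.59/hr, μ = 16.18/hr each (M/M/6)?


a = λ/μ = 3.5593; ρ = a/6 = 0.5932
P₀ = 0.027174
Lq = P₀·a^c·ρ / (c!·(1−ρ)²) = 0.027174·2033.34638·0.5932/(720·0.16547)
= 0.27513

Final: 0.27513


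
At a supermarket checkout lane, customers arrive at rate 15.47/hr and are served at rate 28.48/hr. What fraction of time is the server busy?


ρ = λ/μ = 15.47/28.48 = 0.5432

Final: 0.5432


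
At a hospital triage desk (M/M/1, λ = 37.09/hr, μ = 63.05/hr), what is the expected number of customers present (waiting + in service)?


ρ = λ/μ = 37.09/63.05 = 0.5883
L = ρ/(1−ρ) = 0.5883/(1 − 0.5883) = 0.5883/0.4117 = 1.4287

Final: 1.4287


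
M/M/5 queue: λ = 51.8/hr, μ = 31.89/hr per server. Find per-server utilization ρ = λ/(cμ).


ρ = λ/(cμ) = 51.8/(5·31.89) = 51.8/159.45 = 0.3249

Final: 0.3249


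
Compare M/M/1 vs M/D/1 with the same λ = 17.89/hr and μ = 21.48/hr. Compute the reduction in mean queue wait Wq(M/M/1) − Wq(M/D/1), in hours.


ρ = 17.89/21.48 = 0.8329
Wq(M/M/1) = ρ/(μ−λ) = 0.8329/3.59 = 0.23200 hr
Wq(M/D/1) = ρ/(2(μ−λ)) = 0.11600 hr
Savings = 0.23200 − 0.11600 = 0.11600 hr

Final: 0.11600 hr


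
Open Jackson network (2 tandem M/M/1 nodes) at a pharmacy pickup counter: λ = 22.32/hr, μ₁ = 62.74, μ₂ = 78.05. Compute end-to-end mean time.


Each node sees arrival rate λ = 22.32/hr (tandem ⇒ throughput preserved).
W₁ = 1/(μ₁−λ) = 1/(62.74−22.32) = 0.02474 hr
W₂ = 1/(μ₂−λ) = 1/(78.05−22.32) = 0.01794 hr
W_total = W₁ + W₂ = 0.02474 + 0.01794 = 0.04268 hr

Final: 0.04268 hr


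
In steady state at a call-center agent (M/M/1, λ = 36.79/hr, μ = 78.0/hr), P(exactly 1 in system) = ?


ρ = 36.79/78.0 = 0.4717
P_n = (1−ρ)·ρ^n = (1 − 0.4717)·0.4717^1 = 0.5283·0.471667 = 0.249197

Final: 0.249197


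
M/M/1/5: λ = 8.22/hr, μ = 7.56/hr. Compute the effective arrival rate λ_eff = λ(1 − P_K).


ρ = 1.0873; P_K = (1−ρ)ρ^5/(1−ρ^6) = 0.203374
λ_eff = λ(1 − P_K) = 8.22·(1 − 0.203374) = 8.22·0.796626 = 6.5483 /hr

Final: 6.5483 /hr


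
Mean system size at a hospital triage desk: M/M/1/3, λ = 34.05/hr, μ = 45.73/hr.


ρ = 34.05/45.73 = 0.7446
L = ρ[1 − (K+1)ρ^K + Kρ^(K+1)] / [(1−ρ)(1−ρ^(K+1))]
Numerator: 0.7446·(1 − 4·0.412808 + 3·0.307372) = 0.201697
Denominator: (0.2554)·(0.692628) = 0.176906
L = 0.201697/0.176906 = 1.1401

Final: 1.1401


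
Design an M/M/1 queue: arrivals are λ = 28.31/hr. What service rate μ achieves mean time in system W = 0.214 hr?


W = 1/(μ−λ) ⇒ μ − λ = 1/W = 1/0.214 = 4.6729
μ = λ + 1/W = 28.31 + 4.6729 = 32.9829 per hr

Final: 32.9829 /hr


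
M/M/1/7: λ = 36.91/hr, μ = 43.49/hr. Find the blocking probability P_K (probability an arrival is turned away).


ρ = λ/μ = 36.91/43.49 = 0.8487
P_K = (1−ρ)ρ^K/(1−ρ^(K+1)) = (0.1513·0.317163)/(1 − 0.269176)
= 0.047986/0.730824 = 0.065661

Final: 0.065661


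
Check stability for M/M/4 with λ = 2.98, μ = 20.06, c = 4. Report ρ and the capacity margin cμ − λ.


Total capacity cμ = 4·20.06 = 80.24/hr
ρ = λ/(cμ) = 2.98/80.24 = 0.03714
Stable ⇔ ρ < 1: YES
Spare capacity = cμ − λ = 80.24 − 2.98 = 77.26/hr

Final: ρ = 0.03714; stable; margin = 77.26/hr


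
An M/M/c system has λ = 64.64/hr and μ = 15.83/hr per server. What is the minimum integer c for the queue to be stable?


Stability requires cμ > λ ⇔ c > λ/μ.
λ/μ = 64.64/15.83 = 4.0834
Minimum integer c = ⌊4.0834⌋ + 1 = 5
Check: 5·15.83 = 79.15 > 64.64, while 4·15.83 = 63.32 ≤ 64.64

Final: 5 servers


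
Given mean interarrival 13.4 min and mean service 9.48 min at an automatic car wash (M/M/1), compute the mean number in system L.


λ = 60/13.4 = 4.4776 /hr
μ = 60/9.48 = 6.3291 /hr
ρ = λ/μ = 4.4776/6.3291 = 0.7075
L = ρ/(1−ρ) = 0.7075/0.2925 = 2.4184

Final: 2.4184


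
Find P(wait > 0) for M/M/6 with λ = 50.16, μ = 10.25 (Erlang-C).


a = λ/μ = 4.8937; ρ = a/6 = 0.8156
P₀ = 0.005315 (from M/M/c formula)
C(c,a) = [a^c/(c!(1−ρ))]·P₀ = [13734.15595/(720·0.1844)]·0.005315
= 103.45025·0.005315 = 0.549877

Final: 0.549877


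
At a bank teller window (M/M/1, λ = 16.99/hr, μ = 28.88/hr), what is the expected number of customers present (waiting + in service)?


ρ = λ/μ = 16.99/28.88 = 0.5883
L = ρ/(1−ρ) = 0.5883/(1 − 0.5883) = 0.5883/0.4117 = 1.4289

Final: 1.4289


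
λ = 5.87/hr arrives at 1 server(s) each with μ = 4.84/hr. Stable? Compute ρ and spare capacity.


Total capacity cμ = 1·4.84 = 4.84/hr
ρ = λ/(cμ) = 5.87/4.84 = 1.2128
Stable ⇔ ρ < 1: NO
Spare capacity = cμ − λ = 4.84 − 5.87 = -1.03/hr

Final: ρ = 1.2128; unstable; margin = -1.03/hr


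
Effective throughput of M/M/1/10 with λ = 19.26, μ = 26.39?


ρ = 0.7298; P_K = (1−ρ)ρ^10/(1−ρ^11) = 0.011957
λ_eff = λ(1 − P_K) = 19.26·(1 − 0.011957) = 19.26·0.988043 = 19.0297 /hr

Final: 19.0297 /hr


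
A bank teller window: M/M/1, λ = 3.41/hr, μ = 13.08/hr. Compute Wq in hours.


ρ = 3.41/13.08 = 0.2607
Wq = ρ/(μ−λ) = 0.2607/(13.08 − 3.41) = 0.2607/9.67 = 0.02696 hr

Final: 0.02696 hr


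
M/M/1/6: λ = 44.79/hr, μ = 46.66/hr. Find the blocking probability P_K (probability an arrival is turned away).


ρ = λ/μ = 44.79/46.66 = 0.9599
P_K = (1−ρ)ρ^K/(1−ρ^(K+1)) = (0.04008·0.782380)/(1 − 0.751025)
= 0.031356/0.248975 = 0.125939

Final: 0.125939


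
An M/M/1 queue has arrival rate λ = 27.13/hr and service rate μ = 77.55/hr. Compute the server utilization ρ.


ρ = λ/μ = 27.13/77.55 = 0.3498

Final: 0.3498


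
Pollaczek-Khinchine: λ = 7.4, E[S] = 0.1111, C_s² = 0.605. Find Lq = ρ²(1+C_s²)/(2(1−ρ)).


ρ = λ·E[S] = 7.4·0.1111 = 0.8221
Lq = ρ²(1+C_s²)/(2(1−ρ)) = 0.6759·(1+0.605)/(2·0.1779)
= 0.6759·1.6050/0.3557 = 3.04971

Final: 3.04971


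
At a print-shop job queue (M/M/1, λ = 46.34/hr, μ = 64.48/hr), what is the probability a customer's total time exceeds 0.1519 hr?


W ~ Exponential(μ−λ) for M/M/1.
μ − λ = 64.48 − 46.34 = 18.1400
P(W > t) = e^{−(μ−λ)t} = e^{−2.7555} = 0.063579

Final: 0.063579


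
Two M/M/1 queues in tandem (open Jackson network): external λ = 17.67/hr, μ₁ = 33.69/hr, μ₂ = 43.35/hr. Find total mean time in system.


Each node sees arrival rate λ = 17.67/hr (tandem ⇒ throughput preserved).
W₁ = 1/(μ₁−λ) = 1/(33.69−17.67) = 0.06242 hr
W₂ = 1/(μ₂−λ) = 1/(43.35−17.67) = 0.03894 hr
W_total = W₁ + W₂ = 0.06242 + 0.03894 = 0.10136 hr

Final: 0.10136 hr


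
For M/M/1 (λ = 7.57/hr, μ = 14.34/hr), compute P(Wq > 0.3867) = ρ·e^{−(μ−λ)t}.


ρ = 7.57/14.34 = 0.5279
P(Wq > t) = ρ·e^{−(μ−λ)t} = 0.5279·e^{−2.6180}
= 0.5279·0.072952 = 0.038511

Final: 0.038511


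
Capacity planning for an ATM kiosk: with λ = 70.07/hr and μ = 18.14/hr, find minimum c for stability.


Stability requires cμ > λ ⇔ c > λ/μ.
λ/μ = 70.07/18.14 = 3.8627
Minimum integer c = ⌊3.8627⌋ + 1 = 4
Check: 4·18.14 = 72.56 > 70.07, while 3·18.14 = 54.42 ≤ 70.07

Final: 4 servers
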